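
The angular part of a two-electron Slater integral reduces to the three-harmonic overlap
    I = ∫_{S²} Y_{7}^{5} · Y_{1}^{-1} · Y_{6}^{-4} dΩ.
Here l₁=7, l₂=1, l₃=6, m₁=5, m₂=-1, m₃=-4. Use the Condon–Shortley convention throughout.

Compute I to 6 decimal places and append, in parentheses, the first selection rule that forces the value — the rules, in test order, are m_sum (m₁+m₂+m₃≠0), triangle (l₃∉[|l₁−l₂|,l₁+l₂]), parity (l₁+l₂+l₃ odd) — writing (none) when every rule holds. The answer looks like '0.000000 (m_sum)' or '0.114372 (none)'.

-0.284256 (none)

Rules hold: Σm=0, L=14 even, 6≤6≤8.
N = 15·3·13 = 585
Δ = 2!·12!·0!/15! = 1/1365
Racah Σ t=1..1: t=1:−1/518400 = -1/518400
⇒ 3j(7 1 6; 0 0 0)² = 7/195, sgn -1
Racah Σ t=0..0: t=0:+1/14515200 = 1/14515200
⇒ 3j(7 1 6; 5 -1 -4)² = 22/455, sgn +1
4πI² = N·(3j₀)²·(3jₘ)² = 66/65
I = -1·√(1.01538/4π) = -0.28425647
No selection rule forces the value: the integral is nonzero (none).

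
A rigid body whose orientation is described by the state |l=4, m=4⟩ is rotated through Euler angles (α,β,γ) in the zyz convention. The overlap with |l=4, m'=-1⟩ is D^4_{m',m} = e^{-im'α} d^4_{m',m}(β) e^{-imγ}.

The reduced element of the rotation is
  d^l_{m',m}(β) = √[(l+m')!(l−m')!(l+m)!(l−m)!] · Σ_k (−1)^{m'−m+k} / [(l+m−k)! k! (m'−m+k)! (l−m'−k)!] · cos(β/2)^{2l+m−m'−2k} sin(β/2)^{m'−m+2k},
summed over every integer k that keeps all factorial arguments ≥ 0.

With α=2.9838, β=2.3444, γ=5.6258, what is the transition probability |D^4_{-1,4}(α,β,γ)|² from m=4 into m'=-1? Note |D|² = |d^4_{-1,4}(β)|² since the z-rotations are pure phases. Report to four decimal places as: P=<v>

Split into d^4_{-1,4}(β=2.3444) × two z-phases.
c=cos(2.344400/2)=0.388125, s=sin(2.344400/2)=0.921607; N=√[6·120·40320·1]=5387.986637
The bounds max(0,m−m')=5 and min(l+m,l−m')=5 give 1 term
  k=5: (−1)^0·5387.9866/(720)·0.3881^3·0.9216^5 = +0.290896
d^4_{-1,4}(2.3444) = +0.290896
|D^4_{-1,4}|² = |d^4_{-1,4}(β)|² = (+0.290896)² = 0.084620 (the z-rotation phases have unit modulus)

P=0.0846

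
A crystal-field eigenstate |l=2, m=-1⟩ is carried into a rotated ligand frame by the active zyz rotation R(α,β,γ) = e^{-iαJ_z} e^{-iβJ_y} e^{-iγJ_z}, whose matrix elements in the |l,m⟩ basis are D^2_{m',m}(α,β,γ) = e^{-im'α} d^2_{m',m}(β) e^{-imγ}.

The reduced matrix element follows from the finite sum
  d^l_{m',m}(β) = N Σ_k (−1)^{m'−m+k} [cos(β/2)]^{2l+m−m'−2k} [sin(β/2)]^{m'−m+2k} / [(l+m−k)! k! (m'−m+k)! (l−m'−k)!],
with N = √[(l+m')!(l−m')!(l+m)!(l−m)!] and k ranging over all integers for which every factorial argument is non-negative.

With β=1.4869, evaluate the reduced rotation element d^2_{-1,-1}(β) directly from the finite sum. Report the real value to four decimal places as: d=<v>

d=-0.4511

d^2_{-1,-1}(β=1.4869) via the finite sum:
c=cos(1.486900/2)=0.736138, s=sin(1.486900/2)=0.676832; N=√[1·6·1·6]=6.000000
The bounds max(0,m−m')=0 and min(l+m,l−m')=1 give 2 terms
  k=0: (−1)^0·6.0000/(6)·0.7361^4·0.6768^0 = +0.293654
  k=1: (−1)^1·6.0000/(2)·0.7361^2·0.6768^2 = -0.744733
d^2_{-1,-1}(1.4869) = +0.293654 -0.744733 = -0.451079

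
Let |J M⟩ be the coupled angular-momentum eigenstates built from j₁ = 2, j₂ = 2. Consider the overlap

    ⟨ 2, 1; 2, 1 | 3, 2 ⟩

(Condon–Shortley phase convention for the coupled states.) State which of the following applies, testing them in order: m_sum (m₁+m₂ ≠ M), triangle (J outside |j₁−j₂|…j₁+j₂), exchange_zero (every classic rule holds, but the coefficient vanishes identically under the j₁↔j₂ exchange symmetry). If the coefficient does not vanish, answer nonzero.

m-sum: m₁+m₂ = 1+1 = 2, M = 2  ✓
triangle: |j₁−j₂| = 0 ≤ J = 3 ≤ j₁+j₂ = 4  ✓
exchange: j₁=j₂ and m₁=m₂, and (−1)^(j₁+j₂−J) = (−1)^1 = −1 forces ⟨j₁m₁;j₂m₂|JM⟩ = −⟨j₂m₂;j₁m₁|JM⟩ = −⟨j₁m₁;j₂m₂|JM⟩ ⇒ the coefficient vanishes identically
Racah sum check: Σ_k collapses to 0 ⇒ CG = 0

exchange_zero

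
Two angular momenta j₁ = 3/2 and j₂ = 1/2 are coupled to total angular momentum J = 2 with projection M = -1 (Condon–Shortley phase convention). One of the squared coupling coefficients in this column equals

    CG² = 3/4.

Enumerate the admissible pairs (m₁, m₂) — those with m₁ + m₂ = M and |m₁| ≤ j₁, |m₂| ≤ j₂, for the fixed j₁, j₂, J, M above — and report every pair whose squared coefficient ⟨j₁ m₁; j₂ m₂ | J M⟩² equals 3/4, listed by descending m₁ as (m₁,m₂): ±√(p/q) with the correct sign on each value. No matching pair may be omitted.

Admissible pairs with m₁+m₂ = M = -1: (-3/2,1/2), (-1/2,-1/2)
  (m₁,m₂)=(-1/2,-1/2): CG² = 3/4, CG = +√(3/4)   ← matches the target
  (m₁,m₂)=(-3/2,1/2): CG² = 1/4, CG = +√(1/4)
Pairs with CG² = 3/4: (-1/2,-1/2): +√(3/4)

(-1/2,-1/2): +√(3/4)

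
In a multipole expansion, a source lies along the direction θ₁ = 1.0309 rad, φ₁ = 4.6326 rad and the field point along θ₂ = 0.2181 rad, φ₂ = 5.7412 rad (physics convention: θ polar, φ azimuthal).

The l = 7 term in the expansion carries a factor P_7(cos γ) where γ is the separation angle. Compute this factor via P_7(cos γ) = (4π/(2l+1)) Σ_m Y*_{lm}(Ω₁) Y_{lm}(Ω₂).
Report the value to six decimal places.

Summing Y*_{l m}(θ₁,φ₁)·Y_{l m}(θ₂,φ₂) over m ∈ [−7, 7]; prefactor 4π/(2·7+1) = 0.837758:
  m=-7: (+0.090530+0.144873i) × (-0.000009-0.000007i) = +0.000000-0.000002i  (running Σ = +0.000000-0.000002i)
  m=-6: (-0.340000+0.176461i) × (-0.000186-0.000021i) = +0.000067-0.000026i  (running Σ = +0.000067-0.000028i)
  m=-5: (-0.161167-0.382321i) × (-0.001801+0.000829i) = +0.000607+0.000555i  (running Σ = +0.000674+0.000527i)
  m=-4: (+0.084381-0.027884i) × (-0.008293+0.012196i) = -0.000360+0.001260i  (running Σ = +0.000315+0.001787i)
  m=-3: (-0.073749-0.302193i) × (-0.004326+0.078348i) = +0.023995-0.004471i  (running Σ = +0.024310-0.002683i)
  m=-2: (+0.238476-0.038382i) × (+0.134073+0.253294i) = +0.041695+0.055259i  (running Σ = +0.066005+0.052575i)
  m=-1: (-0.017577-0.219823i) × (+0.538326+0.324143i) = +0.061792-0.124034i  (running Σ = +0.127797-0.071459i)
  m=0: (+0.272513-0.000000i) × (+0.476351+0.000000i) = +0.129812+0.000000i  (running Σ = +0.257609-0.071459i)
  m=1: (+0.017577-0.219823i) × (-0.538326+0.324143i) = +0.061792+0.124034i  (running Σ = +0.319402+0.052575i)
  m=2: (+0.238476+0.038382i) × (+0.134073-0.253294i) = +0.041695-0.055259i  (running Σ = +0.361097-0.002683i)
  m=3: (+0.073749-0.302193i) × (+0.004326+0.078348i) = +0.023995+0.004471i  (running Σ = +0.385092+0.001787i)
  m=4: (+0.084381+0.027884i) × (-0.008293-0.012196i) = -0.000360-0.001260i  (running Σ = +0.384732+0.000527i)
  m=5: (+0.161167-0.382321i) × (+0.001801+0.000829i) = +0.000607-0.000555i  (running Σ = +0.385339-0.000028i)
  m=6: (-0.340000-0.176461i) × (-0.000186+0.000021i) = +0.000067+0.000026i  (running Σ = +0.385406-0.000002i)
  m=7: (-0.090530+0.144873i) × (+0.000009-0.000007i) = +0.000000+0.000002i  (running Σ = +0.385407-0.000000i)
Total Σ_m = +0.385407-0.000000i. Multiply by 0.837758: +0.322877-0.000000i. P_7(cos γ) = 0.322877

0.322877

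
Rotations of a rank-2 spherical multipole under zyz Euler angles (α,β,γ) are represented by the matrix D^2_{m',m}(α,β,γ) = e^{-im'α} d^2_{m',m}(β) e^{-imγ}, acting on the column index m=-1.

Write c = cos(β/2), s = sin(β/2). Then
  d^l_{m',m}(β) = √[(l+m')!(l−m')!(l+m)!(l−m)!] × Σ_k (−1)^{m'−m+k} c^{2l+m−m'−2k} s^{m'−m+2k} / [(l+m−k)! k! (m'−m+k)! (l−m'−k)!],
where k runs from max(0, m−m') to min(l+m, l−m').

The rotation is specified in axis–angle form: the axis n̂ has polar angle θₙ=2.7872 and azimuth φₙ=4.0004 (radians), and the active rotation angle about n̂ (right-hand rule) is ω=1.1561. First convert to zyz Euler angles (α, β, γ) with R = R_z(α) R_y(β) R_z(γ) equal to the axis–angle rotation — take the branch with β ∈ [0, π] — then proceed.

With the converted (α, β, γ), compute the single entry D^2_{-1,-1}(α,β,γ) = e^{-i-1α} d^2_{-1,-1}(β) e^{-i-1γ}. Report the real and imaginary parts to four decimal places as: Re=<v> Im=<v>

Axis–angle → zyz. n̂ = (sinθₙcosφₙ, sinθₙsinφₙ, cosθₙ) = (-0.226723, -0.262717, -0.937857), ω = 1.1561.
R = I cosω + sinω [n̂]ₓ + (1−cosω) n̂n̂ᵀ gives
  R = [+0.433604, +0.893928, -0.113488; -0.822799, +0.444123, +0.354623; +0.367410, -0.060388, +0.928097]
β = atan2(√(R₁₃²+R₂₃²), R₃₃) = 0.381528; α = atan2(R₂₃, R₁₃) mod 2π = 1.880521; γ = atan2(R₃₂, −R₃₁) mod 2π = 3.304499
Split into d^2_{-1,-1}(β=0.3815) × two z-phases.
c=cos(0.381528/2)=0.981860, s=sin(0.381528/2)=0.189609; N=√[1·6·1·6]=6.000000
k∈{0,1} keeps every argument non-negative
  k=0: (−1)^0·6.0000/(6)·0.9819^4·0.1896^0 = +0.929389
  k=1: (−1)^1·6.0000/(2)·0.9819^2·0.1896^2 = -0.103978
d^2_{-1,-1}(0.3815) = +0.929389 -0.103978 = +0.825412
Phases: e^{-i·(-1)·1.8805}=-0.304796+0.952418i, e^{-i·(-1)·3.3045}=-0.986760-0.162186i ⇒ D=+0.375752-0.734925i

Re=0.3758 Im=-0.7349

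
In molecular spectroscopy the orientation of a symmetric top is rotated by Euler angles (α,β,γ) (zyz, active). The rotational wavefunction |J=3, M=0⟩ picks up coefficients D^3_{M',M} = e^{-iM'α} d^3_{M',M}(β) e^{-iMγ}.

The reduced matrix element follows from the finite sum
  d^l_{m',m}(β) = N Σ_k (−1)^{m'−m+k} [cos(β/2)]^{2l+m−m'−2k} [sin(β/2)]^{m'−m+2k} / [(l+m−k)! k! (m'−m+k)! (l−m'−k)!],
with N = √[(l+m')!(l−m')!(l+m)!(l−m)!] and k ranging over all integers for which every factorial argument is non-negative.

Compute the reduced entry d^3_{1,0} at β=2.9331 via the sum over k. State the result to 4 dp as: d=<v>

d=-0.3393

d^3_{1,0}(β=2.9331) via the finite sum:
c=cos(2.933100/2)=0.104058, s=sin(2.933100/2)=0.994571; N=√[24·2·6·6]=41.569219
k: max(0,(0)−(1))=0 … min(3+(0),3−(1))=2
  k=0: (−1)^1·41.5692/(12)·0.1041^5·0.9946^1 = -0.000042
  k=1: (−1)^2·41.5692/(4)·0.1041^3·0.9946^3 = +0.011520
  k=2: (−1)^3·41.5692/(12)·0.1041^1·0.9946^5 = -0.350787
d^3_{1,0}(2.9331) = -0.000042 +0.011520 -0.350787 = -0.339310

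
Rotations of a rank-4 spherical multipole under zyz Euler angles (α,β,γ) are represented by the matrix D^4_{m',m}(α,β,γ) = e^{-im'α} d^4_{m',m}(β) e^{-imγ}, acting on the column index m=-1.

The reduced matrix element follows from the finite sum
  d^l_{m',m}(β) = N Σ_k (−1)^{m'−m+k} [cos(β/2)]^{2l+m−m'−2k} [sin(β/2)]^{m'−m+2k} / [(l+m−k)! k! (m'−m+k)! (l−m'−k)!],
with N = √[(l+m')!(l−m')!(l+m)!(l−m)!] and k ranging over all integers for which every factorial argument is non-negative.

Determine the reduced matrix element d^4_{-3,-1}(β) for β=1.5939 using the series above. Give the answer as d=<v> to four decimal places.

d=-0.3527

d^4_{-3,-1}(β=1.5939) via the finite sum:
With c≡cos(β/2)=0.698891 and s≡sin(β/2)=0.715228, N=[1·5040·6·120]^{1/2}=1904.940944
k∈{2,3} keeps every argument non-negative
  k=2: (−1)^0·1904.9409/(240)·0.6989^6·0.7152^2 = +0.473170
  k=3: (−1)^1·1904.9409/(144)·0.6989^4·0.7152^4 = -0.825915
d^4_{-3,-1}(1.5939) = +0.473170 -0.825915 = -0.352745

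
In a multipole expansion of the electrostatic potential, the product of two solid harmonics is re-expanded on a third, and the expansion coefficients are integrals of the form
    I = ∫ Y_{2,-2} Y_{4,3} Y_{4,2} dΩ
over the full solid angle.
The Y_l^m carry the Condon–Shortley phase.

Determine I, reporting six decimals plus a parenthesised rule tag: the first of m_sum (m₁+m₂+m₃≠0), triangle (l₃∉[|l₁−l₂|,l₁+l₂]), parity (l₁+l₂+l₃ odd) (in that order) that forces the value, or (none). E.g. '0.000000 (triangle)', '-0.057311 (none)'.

Σmᵢ = 3 ≠ 0, so the φ-integral vanishes; I = 0

0.000000 (m_sum)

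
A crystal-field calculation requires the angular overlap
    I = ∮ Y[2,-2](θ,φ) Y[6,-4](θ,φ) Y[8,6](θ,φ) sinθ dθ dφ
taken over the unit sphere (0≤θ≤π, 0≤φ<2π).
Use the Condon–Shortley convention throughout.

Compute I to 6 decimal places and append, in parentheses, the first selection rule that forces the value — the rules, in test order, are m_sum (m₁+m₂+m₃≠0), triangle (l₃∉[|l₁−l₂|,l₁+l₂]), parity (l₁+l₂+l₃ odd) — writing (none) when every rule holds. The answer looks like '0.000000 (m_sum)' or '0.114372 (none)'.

0.268492 (none)

Rules hold: Σm=0, L=16 even, 4≤8≤8.
N = 5·13·17 = 1105
Δ = 0!·4!·12!/17! = 1/30940
Racah Σ t=0..0: t=0:+1/2073600 = 1/2073600
⇒ 3j(2 6 8; 0 0 0)² = 28/1105, sgn +1
Racah Σ t=0..0: t=0:+1/174182400 = 1/174182400
⇒ 3j(2 6 8; -2 -4 6)² = 11/340, sgn +1
4πI² = N·(3j₀)²·(3jₘ)² = 77/85
I = +1·√(0.905882/4π) = 0.26849176
No selection rule forces the value: the integral is nonzero (none).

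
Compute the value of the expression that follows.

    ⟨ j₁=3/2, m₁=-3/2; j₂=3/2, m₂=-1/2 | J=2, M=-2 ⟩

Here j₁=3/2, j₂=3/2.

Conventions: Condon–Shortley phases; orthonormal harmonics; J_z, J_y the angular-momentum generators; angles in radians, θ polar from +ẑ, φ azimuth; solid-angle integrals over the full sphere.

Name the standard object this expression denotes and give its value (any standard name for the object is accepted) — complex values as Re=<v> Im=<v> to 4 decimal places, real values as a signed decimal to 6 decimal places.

This is a Clebsch–Gordan (vector-coupling) coefficient.
j₁+j₂−J=1  J+j₁−j₂=2  J−j₁+j₂=2  j₁+j₂+J+1=6
(j₁±m₁, j₂±m₂, J±M) = (0,3,1,2,0,4)
P² = 8
sum k=1..1:
  [1] −1/4 = -1/4
S = -1/4
C² = P²·S² = 1/2 ; C = -0.707107

Clebsch–Gordan coefficient, −√(1/2) ≈ -0.707107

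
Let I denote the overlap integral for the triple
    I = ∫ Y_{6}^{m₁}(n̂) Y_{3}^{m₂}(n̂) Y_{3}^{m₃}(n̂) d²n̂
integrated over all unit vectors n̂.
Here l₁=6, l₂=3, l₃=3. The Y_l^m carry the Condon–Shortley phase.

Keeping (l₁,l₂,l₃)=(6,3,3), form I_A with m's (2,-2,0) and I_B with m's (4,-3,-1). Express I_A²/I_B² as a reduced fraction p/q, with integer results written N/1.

Same 6,3,3: normalisation and zero-m 3j drop out of the ratio.
A: Δ: 6! 6! 0! / 13! → 1/12012; sum: t=1:−1/4320 = -1/4320; 3j²(6 3 3; 2 -2 0) = Δ·Π!·Σ² = 8/429  (sign +1)
B: Δ: 6! 6! 0! / 13! → 1/12012; sum: t=0:+1/34560 = 1/34560; 3j²(6 3 3; 4 -3 -1) = Δ·Π!·Σ² = 5/286  (sign +1)
I_A²/I_B² = (8/429)/(5/286) = 16/15

16/15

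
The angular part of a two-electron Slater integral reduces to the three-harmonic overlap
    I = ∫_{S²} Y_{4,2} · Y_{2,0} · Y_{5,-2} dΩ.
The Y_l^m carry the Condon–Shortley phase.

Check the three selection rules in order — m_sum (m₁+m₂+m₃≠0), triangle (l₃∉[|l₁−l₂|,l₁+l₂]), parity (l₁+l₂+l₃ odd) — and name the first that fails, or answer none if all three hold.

parity

Σmᵢ = 0  ✓
l₃∈[|l₁−l₂|,l₁+l₂]=[2,6], have l₃=5  ✓
Σlᵢ = 11 ⇒ odd  ✗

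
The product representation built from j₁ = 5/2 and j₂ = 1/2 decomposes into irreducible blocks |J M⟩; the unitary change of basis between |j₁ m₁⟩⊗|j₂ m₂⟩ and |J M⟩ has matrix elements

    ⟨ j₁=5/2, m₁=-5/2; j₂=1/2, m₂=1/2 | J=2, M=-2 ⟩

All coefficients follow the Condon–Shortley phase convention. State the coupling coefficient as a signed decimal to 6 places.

j₁+j₂−J=1  J+j₁−j₂=4  J−j₁+j₂=0  j₁+j₂+J+1=6
(j₁±m₁, j₂±m₂, J±M) = (0,5,1,0,0,4)
P² = 480
sum k=1..1:
  [1] −1/24 = -1/24
S = -1/24
C² = P²·S² = 5/6 ; C = -0.912871

−√(5/6) = -0.912871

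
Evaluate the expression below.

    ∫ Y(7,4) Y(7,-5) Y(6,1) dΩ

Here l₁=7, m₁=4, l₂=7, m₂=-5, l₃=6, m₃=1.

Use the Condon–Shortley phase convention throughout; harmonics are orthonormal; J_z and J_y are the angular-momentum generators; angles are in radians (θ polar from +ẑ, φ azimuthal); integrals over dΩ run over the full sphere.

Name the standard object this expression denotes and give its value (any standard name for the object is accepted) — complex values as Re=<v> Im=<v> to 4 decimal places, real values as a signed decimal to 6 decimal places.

This is a Gaunt coefficient — the integral of a triple product of spherical harmonics over the sphere.
m-sum 0 ✓  L=20 even ✓  0≤6≤14 ✓
Π(2lᵢ+1) = 15×15×13 = 2925
triangle coeff Δ(7,7,6) = 1/2444321880
Σ_t [1,7]: t=1:−1/2612736000 t=2:+1/20736000 t=3:−1/1658880 t=4:+1/746496 t=5:−1/1658880 t=6:+1/20736000 t=7:−1/2612736000 = 1/4354560
(3j)²=1000/138567 [(7 7 6; 0 0 0)], sign=+1
Σ_t [0,2]: t=0:+1/69672960 t=1:−1/29030400 t=2:+1/124416000 = -1/82944000
(3j)²=693/83980 [(7 7 6; 4 -5 1)], sign=+1
⇒ 4πI² = 236250/1356277
I = (+1)√(236250/1356277/(4π)) = 0.11773532

Gaunt coefficient, +0.117735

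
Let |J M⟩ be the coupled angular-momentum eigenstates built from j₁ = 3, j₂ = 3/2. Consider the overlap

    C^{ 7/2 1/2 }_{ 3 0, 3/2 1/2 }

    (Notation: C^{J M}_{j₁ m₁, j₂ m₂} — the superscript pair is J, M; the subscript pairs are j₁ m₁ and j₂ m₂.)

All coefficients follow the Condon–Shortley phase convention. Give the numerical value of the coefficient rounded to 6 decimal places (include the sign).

-0.308607

triangle: 1!*5!*2!/9! = 240/362880
(j±m)!: 3!*3!*2!*1!*4!*3! = 10368
prefactor² = (2J+1)*Δ*N² = 384/7
  k=0: +1/(0!*1!*3!*2!*2!*0!) = 1/24
  k=1: −1/(1!*0!*2!*1!*3!*1!) = -1/12
Σ = -1/24  ⇒  CG² = 384/7*(-1/24)² = 2/21
CG = −√(2/21) = -0.308607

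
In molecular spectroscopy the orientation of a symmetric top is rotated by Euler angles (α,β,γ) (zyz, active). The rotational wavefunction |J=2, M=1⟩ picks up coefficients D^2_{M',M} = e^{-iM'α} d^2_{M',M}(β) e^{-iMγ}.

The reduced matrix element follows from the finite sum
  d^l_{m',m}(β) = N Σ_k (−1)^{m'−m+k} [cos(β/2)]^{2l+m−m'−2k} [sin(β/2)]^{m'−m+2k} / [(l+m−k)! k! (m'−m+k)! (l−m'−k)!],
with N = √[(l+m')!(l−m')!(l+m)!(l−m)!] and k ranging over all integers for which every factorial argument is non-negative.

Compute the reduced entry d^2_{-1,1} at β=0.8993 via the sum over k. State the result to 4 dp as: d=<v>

d^2_{-1,1}(β=0.8993) via the finite sum:
Half-angle: c=0.900599, s=0.434650. N=√(1·6·6·1)=6.000000
k: max(0,(1)−(-1))=2 … min(2+(1),2−(-1))=3
  k=2: (−1)^0·6.0000/(2)·0.9006^2·0.4347^2 = +0.459689
  k=3: (−1)^1·6.0000/(6)·0.9006^0·0.4347^4 = -0.035691
d^2_{-1,1}(0.8993) = +0.459689 -0.035691 = +0.423998

d=0.4240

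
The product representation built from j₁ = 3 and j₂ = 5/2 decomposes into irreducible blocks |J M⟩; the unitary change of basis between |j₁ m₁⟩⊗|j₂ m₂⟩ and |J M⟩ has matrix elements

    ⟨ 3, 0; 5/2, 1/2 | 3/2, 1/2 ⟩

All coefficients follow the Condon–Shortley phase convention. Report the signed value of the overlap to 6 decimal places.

+0.338062

√[4·4!2!1!/8! · 3!3!3!2!2!1!] = √(144/35)
  +(−1)^2/∏(2,2,1,1,1,0)! = 1/4  (running 1/4)
  +(−1)^3/∏(3,1,0,0,2,1)! = -1/12  (running 1/6)
⟨..|..⟩ = √(144/35)·(1/6) = +0.338062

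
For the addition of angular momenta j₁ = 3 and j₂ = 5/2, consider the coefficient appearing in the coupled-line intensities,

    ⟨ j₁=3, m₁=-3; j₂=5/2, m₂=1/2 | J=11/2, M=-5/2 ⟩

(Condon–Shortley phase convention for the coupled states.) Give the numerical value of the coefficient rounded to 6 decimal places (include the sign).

+√(2/33) ≈ +0.246183

triangle: 0!·6!·5!/12! = 86400/479001600
(j±m)!: 0!·6!·3!·2!·3!·8! = 2090188800
prefactor² = (2J+1)·Δ·N² = 49766400/11
  k=0: +1/(0!·0!·6!·3!·0!·2!) = 1/8640
Σ = 1/8640  ⇒  CG² = 49766400/11·(1/8640)² = 2/33
CG = +√(2/33) = +0.246183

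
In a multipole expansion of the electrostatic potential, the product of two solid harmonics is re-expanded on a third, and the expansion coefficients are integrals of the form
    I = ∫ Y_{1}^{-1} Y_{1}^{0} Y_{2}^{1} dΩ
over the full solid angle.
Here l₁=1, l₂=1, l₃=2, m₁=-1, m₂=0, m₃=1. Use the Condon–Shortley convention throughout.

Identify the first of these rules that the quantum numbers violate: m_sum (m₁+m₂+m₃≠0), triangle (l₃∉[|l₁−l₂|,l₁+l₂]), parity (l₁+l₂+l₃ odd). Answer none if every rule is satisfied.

none

m₁+m₂+m₃ = -1 + 0 + 1 = 0  ✓
triangle: |1−1|=0 ≤ l₃=2 ≤ 1+1=2  ✓
parity: l₁+l₂+l₃ = 4 is even  ✓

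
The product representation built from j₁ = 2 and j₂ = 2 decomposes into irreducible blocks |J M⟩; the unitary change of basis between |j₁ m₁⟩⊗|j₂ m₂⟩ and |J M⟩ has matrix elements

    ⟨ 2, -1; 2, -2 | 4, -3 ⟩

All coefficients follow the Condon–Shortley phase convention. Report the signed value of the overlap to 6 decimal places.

+0.707107

triangle: 0!×4!×4!/9! = 576/362880
(j±m)!: 1!×3!×0!×4!×1!×7! = 725760
prefactor² = (2J+1)×Δ×N² = 10368
  k=0: +1/(0!×0!×3!×0!×1!×4!) = 1/144
Σ = 1/144  ⇒  CG² = 10368×(1/144)² = 1/2
CG = +√(1/2) = +0.707107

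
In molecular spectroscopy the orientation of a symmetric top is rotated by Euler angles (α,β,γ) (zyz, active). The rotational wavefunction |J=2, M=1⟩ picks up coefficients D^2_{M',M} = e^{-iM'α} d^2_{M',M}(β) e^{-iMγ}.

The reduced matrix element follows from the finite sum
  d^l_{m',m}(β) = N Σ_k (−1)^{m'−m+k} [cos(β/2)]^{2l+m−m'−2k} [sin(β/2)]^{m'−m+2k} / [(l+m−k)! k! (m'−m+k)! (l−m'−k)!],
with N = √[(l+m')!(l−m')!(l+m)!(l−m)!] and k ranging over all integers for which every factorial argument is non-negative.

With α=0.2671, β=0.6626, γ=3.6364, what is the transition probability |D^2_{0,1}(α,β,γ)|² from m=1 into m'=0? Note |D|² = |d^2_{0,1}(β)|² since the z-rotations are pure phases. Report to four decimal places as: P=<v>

P=0.3528

First d^2_{0,1}(β=0.6626), then the phase factors e^{-i(0)α} and e^{-i(1)γ}:
c=cos(0.662600/2)=0.945620, s=sin(0.662600/2)=0.325273; N=√[2·2·6·1]=4.898979
Admissible k: 1..2 (factorial args all ≥0)
  k=1: (−1)^0·4.8990/(2)·0.9456^3·0.3253^1 = +0.673711
  k=2: (−1)^1·4.8990/(2)·0.9456^1·0.3253^3 = -0.079714
d^2_{0,1}(0.6626) = +0.673711 -0.079714 = +0.593997
|D^2_{0,1}|² = |d^2_{0,1}(β)|² = (+0.593997)² = 0.352832 (the z-rotation phases have unit modulus)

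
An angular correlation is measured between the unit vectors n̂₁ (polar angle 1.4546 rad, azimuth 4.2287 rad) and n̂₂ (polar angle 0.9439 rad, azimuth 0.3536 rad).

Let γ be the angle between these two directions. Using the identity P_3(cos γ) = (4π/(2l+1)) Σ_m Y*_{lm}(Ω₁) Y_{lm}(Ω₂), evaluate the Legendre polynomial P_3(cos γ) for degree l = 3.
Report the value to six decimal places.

Term-by-term m-sum for l=3 (normalisation 4π/7 = 1.795196):
  [-3]  conj(Y_{3,-3})(Ω₁) = +0.405913+0.048833i ; Y_{3,-3}(Ω₂) = +0.108183-0.193408i ; Δ = +0.053358-0.073224i
  [-2]  conj(Y_{3,-2})(Ω₁) = -0.066331+0.096248i ; Y_{3,-2}(Ω₂) = +0.298911-0.255471i ; Δ = +0.004762+0.045715i
  [-1]  conj(Y_{3,-1})(Ω₁) = +0.139249+0.265079i ; Y_{3,-1}(Ω₂) = +0.176957-0.065317i ; Δ = +0.041955+0.037812i
  [+0]  conj(Y_{3,0})(Ω₁) = -0.126885-0.000000i ; Y_{3,0}(Ω₂) = -0.280062+0.000000i ; Δ = +0.035536+0.000000i
  [+1]  conj(Y_{3,1})(Ω₁) = -0.139249+0.265079i ; Y_{3,1}(Ω₂) = -0.176957-0.065317i ; Δ = +0.041955-0.037812i
  [+2]  conj(Y_{3,2})(Ω₁) = -0.066331-0.096248i ; Y_{3,2}(Ω₂) = +0.298911+0.255471i ; Δ = +0.004762-0.045715i
  [+3]  conj(Y_{3,3})(Ω₁) = -0.405913+0.048833i ; Y_{3,3}(Ω₂) = -0.108183-0.193408i ; Δ = +0.053358+0.073224i
Σ over m = +0.235685+0.000000i; ×(4π/7) → +0.423101+0.000000i. Real part: 0.423101

0.423101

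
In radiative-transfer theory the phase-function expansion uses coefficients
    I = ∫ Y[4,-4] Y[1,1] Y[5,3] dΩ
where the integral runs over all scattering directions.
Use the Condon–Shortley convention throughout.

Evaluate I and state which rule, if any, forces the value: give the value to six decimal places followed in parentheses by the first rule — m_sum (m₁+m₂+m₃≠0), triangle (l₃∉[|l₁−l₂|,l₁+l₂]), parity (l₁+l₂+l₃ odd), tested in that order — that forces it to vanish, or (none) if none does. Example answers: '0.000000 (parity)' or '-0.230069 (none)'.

m-sum 0 ✓  L=10 even ✓  3≤5≤5 ✓
Π(2lᵢ+1) = 9×3×11 = 297
triangle coeff Δ(4,1,5) = 1/495
Σ_t [0,0]: t=0:+1/576 = 1/576
(3j)²=5/99 [(4 1 5; 0 0 0)], sign=-1
Σ_t [0,0]: t=0:+1/80640 = 1/80640
(3j)²=1/495 [(4 1 5; -4 1 3)], sign=+1
⇒ 4πI² = 1/33
I = (-1)√(1/33/(4π)) = -0.04910640
No selection rule forces the value: the integral is nonzero (none).

-0.049106 (none)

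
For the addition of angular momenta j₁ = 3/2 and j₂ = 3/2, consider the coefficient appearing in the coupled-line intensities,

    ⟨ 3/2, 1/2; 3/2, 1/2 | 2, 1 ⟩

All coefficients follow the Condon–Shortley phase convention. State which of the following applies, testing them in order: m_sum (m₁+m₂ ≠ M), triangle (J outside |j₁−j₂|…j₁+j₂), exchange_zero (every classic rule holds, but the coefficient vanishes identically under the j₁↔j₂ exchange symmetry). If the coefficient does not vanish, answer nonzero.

exchange_zero

m-sum: m₁+m₂ = 1/2+1/2 = 1, M = 1  ✓
triangle: |j₁−j₂| = 0 ≤ J = 2 ≤ j₁+j₂ = 3  ✓
exchange: j₁=j₂ and m₁=m₂, and (−1)^(j₁+j₂−J) = (−1)^1 = −1 forces ⟨j₁m₁;j₂m₂|JM⟩ = −⟨j₂m₂;j₁m₁|JM⟩ = −⟨j₁m₁;j₂m₂|JM⟩ ⇒ the coefficient vanishes identically
Racah sum check: Σ_k collapses to 0 ⇒ CG = 0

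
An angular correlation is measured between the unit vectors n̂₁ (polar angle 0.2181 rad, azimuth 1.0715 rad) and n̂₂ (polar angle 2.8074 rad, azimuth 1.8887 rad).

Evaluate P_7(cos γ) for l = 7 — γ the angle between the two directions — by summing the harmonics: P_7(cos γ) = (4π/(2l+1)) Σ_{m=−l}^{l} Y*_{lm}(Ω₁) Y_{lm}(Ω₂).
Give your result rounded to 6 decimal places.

Summing Y*_{l m}(θ₁,φ₁)·Y_{l m}(θ₂,φ₂) over m ∈ [−7, 7]; prefactor 4π/(2·7+1) = 0.837758:
  term(m=-7) = +0.000000+0.000000i   from Y*(Ω₁)=+0.000004+0.000010i, Y(Ω₂)=+0.000162-0.000124i
  term(m=-6) = -0.000000-0.000000i   from Y*(Ω₁)=+0.000185+0.000027i, Y(Ω₂)=-0.000727-0.002078i
  term(m=-5) = -0.000017+0.000024i   from Y*(Ω₁)=+0.001192-0.001584i, Y(Ω₂)=-0.014767+0.000276i
  term(m=-4) = +0.001010-0.000129i   from Y*(Ω₁)=-0.006100-0.013428i, Y(Ω₂)=-0.020344+0.065956i
  term(m=-3) = -0.013701-0.011307i   from Y*(Ω₁)=-0.078259-0.005716i, Y(Ω₂)=+0.184636+0.131002i
  term(m=-2) = +0.008898+0.139716i   from Y*(Ω₁)=-0.155184+0.240938i, Y(Ω₂)=+0.393044-0.290085i
  term(m=-1) = +0.235621-0.251105i   from Y*(Ω₁)=+0.300874+0.551669i, Y(Ω₂)=-0.171285-0.520523i
  term(m=+0) = +0.027582+0.000000i   from Y*(Ω₁)=+0.476351-0.000000i, Y(Ω₂)=+0.057904+0.000000i
  term(m=+1) = +0.235621+0.251105i   from Y*(Ω₁)=-0.300874+0.551669i, Y(Ω₂)=+0.171285-0.520523i
  term(m=+2) = +0.008898-0.139716i   from Y*(Ω₁)=-0.155184-0.240938i, Y(Ω₂)=+0.393044+0.290085i
  term(m=+3) = -0.013701+0.011307i   from Y*(Ω₁)=+0.078259-0.005716i, Y(Ω₂)=-0.184636+0.131002i
  term(m=+4) = +0.001010+0.000129i   from Y*(Ω₁)=-0.006100+0.013428i, Y(Ω₂)=-0.020344-0.065956i
  term(m=+5) = -0.000017-0.000024i   from Y*(Ω₁)=-0.001192-0.001584i, Y(Ω₂)=+0.014767+0.000276i
  term(m=+6) = -0.000000+0.000000i   from Y*(Ω₁)=+0.000185-0.000027i, Y(Ω₂)=-0.000727+0.002078i
  term(m=+7) = +0.000000-0.000000i   from Y*(Ω₁)=-0.000004+0.000010i, Y(Ω₂)=-0.000162-0.000124i
Total Σ_m = +0.491205-0.000000i. Multiply by 0.837758: +0.411511-0.000000i. P_7(cos γ) = 0.411511

0.411511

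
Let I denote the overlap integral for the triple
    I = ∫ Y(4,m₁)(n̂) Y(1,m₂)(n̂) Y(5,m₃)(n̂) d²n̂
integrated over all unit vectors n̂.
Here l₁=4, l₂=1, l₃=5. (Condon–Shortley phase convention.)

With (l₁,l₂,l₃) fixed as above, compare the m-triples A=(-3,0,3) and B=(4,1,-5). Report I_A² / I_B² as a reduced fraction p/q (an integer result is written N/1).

Same 4,1,5: normalisation and zero-m 3j drop out of the ratio.
A: Δ: 0! 8! 2! / 11! → 1/495; sum: t=0:+1/5040 = 1/5040; 3j²(4 1 5; -3 0 3) = Δ·Π!·Σ² = 16/495  (sign +1)
B: Δ: 0! 8! 2! / 11! → 1/495; sum: t=0:+1/80640 = 1/80640; 3j²(4 1 5; 4 1 -5) = Δ·Π!·Σ² = 1/11  (sign +1)
I_A²/I_B² = (16/495)/(1/11) = 16/45

16/45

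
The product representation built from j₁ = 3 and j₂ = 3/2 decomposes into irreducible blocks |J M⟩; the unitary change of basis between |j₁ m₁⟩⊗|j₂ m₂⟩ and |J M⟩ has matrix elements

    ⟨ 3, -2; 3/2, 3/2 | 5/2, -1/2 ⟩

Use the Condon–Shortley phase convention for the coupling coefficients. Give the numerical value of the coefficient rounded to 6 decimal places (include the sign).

+√(3/7) ≈ +0.654654

j₁+j₂−J=2  J+j₁−j₂=4  J−j₁+j₂=1  j₁+j₂+J+1=8
(j₁±m₁, j₂±m₂, J±M) = (1,5,3,0,2,3)
P² = 432/7
sum k=2..2:
  [2] +1/12 = 1/12
S = 1/12
C² = P²·S² = 3/7 ; C = +0.654654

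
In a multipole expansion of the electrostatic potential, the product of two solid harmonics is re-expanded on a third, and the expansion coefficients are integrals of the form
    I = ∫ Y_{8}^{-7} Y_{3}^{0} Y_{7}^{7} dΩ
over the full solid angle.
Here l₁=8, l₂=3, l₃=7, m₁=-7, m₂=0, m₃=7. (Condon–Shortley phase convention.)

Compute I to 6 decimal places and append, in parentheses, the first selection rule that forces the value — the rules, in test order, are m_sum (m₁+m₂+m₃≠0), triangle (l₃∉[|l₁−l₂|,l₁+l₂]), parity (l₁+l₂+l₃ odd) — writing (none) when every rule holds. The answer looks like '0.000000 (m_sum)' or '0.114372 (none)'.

m-sum 0 ✓  L=18 even ✓  5≤7≤11 ✓
Π(2lᵢ+1) = 17×7×15 = 1785
triangle coeff Δ(8,3,7) = 1/5290740
Σ_t [1,3]: t=1:−1/7257600 t=2:+1/2073600 t=3:−1/7257600 = 1/4838400
(3j)²=252/20995 [(8 3 7; 0 0 0)], sign=-1
Σ_t [3,3]: t=3:−1/5748019200 = -1/5748019200
(3j)²=91/3876 [(8 3 7; -7 0 7)], sign=-1
⇒ 4πI² = 3087/6137
I = (+1)√(3087/6137/(4π)) = 0.20007154
No selection rule forces the value: the integral is nonzero (none).

0.200072 (none)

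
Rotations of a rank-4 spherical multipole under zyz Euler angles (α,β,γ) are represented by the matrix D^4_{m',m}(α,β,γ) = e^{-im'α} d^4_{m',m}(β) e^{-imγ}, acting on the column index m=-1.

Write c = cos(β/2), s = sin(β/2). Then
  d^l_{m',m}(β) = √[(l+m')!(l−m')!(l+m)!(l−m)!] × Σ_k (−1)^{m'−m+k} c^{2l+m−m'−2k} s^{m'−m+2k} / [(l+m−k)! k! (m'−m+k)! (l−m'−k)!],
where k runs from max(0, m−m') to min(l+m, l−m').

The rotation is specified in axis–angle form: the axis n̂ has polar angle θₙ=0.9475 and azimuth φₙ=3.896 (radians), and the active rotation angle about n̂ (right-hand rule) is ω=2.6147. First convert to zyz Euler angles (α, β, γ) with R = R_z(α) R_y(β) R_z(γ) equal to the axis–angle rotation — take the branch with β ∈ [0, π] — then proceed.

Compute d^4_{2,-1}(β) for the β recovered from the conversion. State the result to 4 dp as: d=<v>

Axis–angle → zyz. n̂ = (sinθₙcosφₙ, sinθₙsinφₙ, cosθₙ) = (-0.591656, -0.556076, +0.583715), ω = 2.6147.
R = I cosω + sinω [n̂]ₓ + (1−cosω) n̂n̂ᵀ gives
  R = [-0.211737, +0.319868, -0.923500; +0.906910, -0.287872, -0.307642; -0.364255, -0.902670, -0.229139]
β = atan2(√(R₁₃²+R₂₃²), R₃₃) = 1.801989; α = atan2(R₂₃, R₁₃) mod 2π = 3.463157; γ = atan2(R₃₂, −R₃₁) mod 2π = 5.095935
d^4_{2,-1}(β=1.8020) via the finite sum:
Half-angle: c=0.620831, s=0.783945. N=√(720·2·6·120)=1018.233765
k∈{0,1,2} keeps every argument non-negative
  k=0: (−1)^3·1018.2338/(72)·0.6208^5·0.7839^3 = -0.628401
  k=1: (−1)^4·1018.2338/(48)·0.6208^3·0.7839^5 = +1.502979
  k=2: (−1)^5·1018.2338/(240)·0.6208^1·0.7839^7 = -0.479300
d^4_{2,-1}(1.8020) = -0.628401 +1.502979 -0.479300 = +0.395278

d=0.3953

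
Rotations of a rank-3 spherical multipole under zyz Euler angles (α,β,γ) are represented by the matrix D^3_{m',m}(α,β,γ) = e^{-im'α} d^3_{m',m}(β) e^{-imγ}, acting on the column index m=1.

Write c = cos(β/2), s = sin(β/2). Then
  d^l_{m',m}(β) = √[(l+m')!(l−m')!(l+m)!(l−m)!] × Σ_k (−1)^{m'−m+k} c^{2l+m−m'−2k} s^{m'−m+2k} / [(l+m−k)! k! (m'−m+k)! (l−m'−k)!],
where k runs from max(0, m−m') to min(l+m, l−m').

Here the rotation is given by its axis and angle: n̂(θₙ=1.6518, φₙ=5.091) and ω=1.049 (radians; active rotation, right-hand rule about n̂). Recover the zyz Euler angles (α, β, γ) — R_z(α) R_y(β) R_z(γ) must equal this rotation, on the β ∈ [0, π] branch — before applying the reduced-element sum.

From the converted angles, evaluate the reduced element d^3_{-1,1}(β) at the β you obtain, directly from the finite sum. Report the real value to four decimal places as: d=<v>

Axis–angle → zyz. n̂ = (sinθₙcosφₙ, sinθₙsinφₙ, cosθₙ) = (+0.368418, -0.926132, -0.080915), ω = 1.0490.
R = I cosω + sinω [n̂]ₓ + (1−cosω) n̂n̂ᵀ gives
  R = [+0.566516, -0.100987, -0.817839; -0.241282, +0.928638, -0.281805; +0.787935, +0.356977, +0.501722]
β = atan2(√(R₁₃²+R₂₃²), R₃₃) = 1.045208; α = atan2(R₂₃, R₁₃) mod 2π = 3.473424; γ = atan2(R₃₂, −R₃₁) mod 2π = 2.716202
d^3_{-1,1}(β=1.0452) via the finite sum:
c=cos(1.045208/2)=0.866522, s=sin(1.045208/2)=0.499138; N=√[2·24·24·2]=48.000000
k∈{2,3,4} keeps every argument non-negative
  k=2: (−1)^0·48.0000/(8)·0.8665^4·0.4991^2 = +0.842776
  k=3: (−1)^1·48.0000/(6)·0.8665^2·0.4991^4 = -0.372849
  k=4: (−1)^2·48.0000/(48)·0.8665^0·0.4991^6 = +0.015464
d^3_{-1,1}(1.0452) = +0.842776 -0.372849 +0.015464 = +0.485391

d=0.4854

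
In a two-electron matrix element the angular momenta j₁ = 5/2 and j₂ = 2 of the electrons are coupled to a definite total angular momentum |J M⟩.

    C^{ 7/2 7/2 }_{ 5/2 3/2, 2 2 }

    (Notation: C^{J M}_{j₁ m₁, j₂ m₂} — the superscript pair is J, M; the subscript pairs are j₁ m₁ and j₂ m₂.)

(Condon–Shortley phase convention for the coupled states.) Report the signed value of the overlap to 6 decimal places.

triangle: 1!·4!·3!/9! = 144/362880
(j±m)!: 4!·1!·4!·0!·7!·0! = 2903040
prefactor² = (2J+1)·Δ·N² = 9216
  k=1: −1/(1!·0!·0!·3!·4!·0!) = -1/144
Σ = -1/144  ⇒  CG² = 9216·(-1/144)² = 4/9
CG = −√(4/9) = -0.666667

−√(4/9) ≈ -0.666667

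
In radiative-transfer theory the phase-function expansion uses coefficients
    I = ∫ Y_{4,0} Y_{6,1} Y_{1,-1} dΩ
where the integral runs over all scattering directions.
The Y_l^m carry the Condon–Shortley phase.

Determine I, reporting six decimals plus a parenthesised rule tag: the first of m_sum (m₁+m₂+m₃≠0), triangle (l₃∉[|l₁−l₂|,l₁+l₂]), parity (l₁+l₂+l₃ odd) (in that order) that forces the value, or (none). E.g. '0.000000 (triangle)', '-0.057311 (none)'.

0.000000 (triangle)

|4−6|≤1≤4+6 violated ⇒ I = 0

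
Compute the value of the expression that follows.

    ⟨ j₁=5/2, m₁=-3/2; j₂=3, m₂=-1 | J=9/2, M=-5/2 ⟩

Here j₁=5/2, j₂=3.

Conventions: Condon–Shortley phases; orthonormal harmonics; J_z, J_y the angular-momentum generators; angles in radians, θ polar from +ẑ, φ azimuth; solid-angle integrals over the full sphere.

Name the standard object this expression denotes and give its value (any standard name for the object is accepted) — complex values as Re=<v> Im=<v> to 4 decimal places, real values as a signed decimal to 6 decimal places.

This is a Clebsch–Gordan (vector-coupling) coefficient.
j₁+j₂−J=1  J+j₁−j₂=4  J−j₁+j₂=5  j₁+j₂+J+1=11
(j₁±m₁, j₂±m₂, J±M) = (1,4,2,4,2,7)
P² = 92160/11
sum k=0..1:
  [0] +1/288 = 1/288
  [1] −1/144 = -1/144
S = -1/288
C² = P²·S² = 10/99 ; C = -0.317821

Clebsch–Gordan coefficient, −√(10/99) ≈ -0.317821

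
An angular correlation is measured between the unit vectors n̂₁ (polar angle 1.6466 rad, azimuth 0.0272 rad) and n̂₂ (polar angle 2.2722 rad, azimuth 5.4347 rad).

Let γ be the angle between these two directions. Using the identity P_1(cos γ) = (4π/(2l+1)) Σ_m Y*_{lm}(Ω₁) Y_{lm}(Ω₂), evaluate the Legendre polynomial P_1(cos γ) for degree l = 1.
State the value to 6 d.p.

0.536743

Addition theorem: P_1(cos γ) = (4π/3) Σ_m Y*_{lm}(Ω₁) Y_{lm}(Ω₂), m = −1…1:
  term(m=-1) = (0.058236, 0.069830)   from Y*(Ω₁)=(0.344375, 0.009369), Y(Ω₂)=(0.174493, 0.198026)
  term(m=+0) = (0.011667, 0.000000)   from Y*(Ω₁)=(-0.037002, -0.000000), Y(Ω₂)=(-0.315291, 0.000000)
  term(m=+1) = (0.058236, -0.069830)   from Y*(Ω₁)=(-0.344375, 0.009369), Y(Ω₂)=(-0.174493, 0.198026)
Σ over m = (0.128138, 0.000000); ×(4π/3) → (0.536743, 0.000000). Real part: 0.536743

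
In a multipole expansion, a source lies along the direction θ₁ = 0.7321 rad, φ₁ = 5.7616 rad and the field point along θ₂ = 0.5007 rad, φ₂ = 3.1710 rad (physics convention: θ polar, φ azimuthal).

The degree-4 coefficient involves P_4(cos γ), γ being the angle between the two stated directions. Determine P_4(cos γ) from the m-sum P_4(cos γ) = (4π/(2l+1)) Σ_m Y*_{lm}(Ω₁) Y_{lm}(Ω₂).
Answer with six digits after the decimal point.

-0.073546

Summing Y*_{l m}(θ₁,φ₁)·Y_{l m}(θ₂,φ₂) over m ∈ [−4, 4]; prefactor 4π/(2·4+1) = 1.396263:
  [-4]  conj(Y_{4,-4})(Ω₁) = -0.043554-0.076861i ; Y_{4,-4}(Ω₂) = +0.023337-0.002758i ; Δ = -0.001228-0.001674i
  [-3]  conj(Y_{4,-3})(Ω₁) = +0.001679-0.278033i ; Y_{4,-3}(Ω₂) = -0.120991+0.010702i ; Δ = +0.002772+0.033657i
  [-2]  conj(Y_{4,-2})(Ω₁) = +0.216157-0.370937i ; Y_{4,-2}(Ω₂) = +0.337590-0.019878i ; Δ = +0.065599-0.129522i
  [-1]  conj(Y_{4,-1})(Ω₁) = +0.177902-0.102234i ; Y_{4,-1}(Ω₂) = -0.475327+0.013982i ; Δ = -0.083132+0.051082i
  [+0]  conj(Y_{4,0})(Ω₁) = -0.305188-0.000000i ; Y_{4,0}(Ω₂) = +0.067812+0.000000i ; Δ = -0.020695-0.000000i
  [+1]  conj(Y_{4,1})(Ω₁) = -0.177902-0.102234i ; Y_{4,1}(Ω₂) = +0.475327+0.013982i ; Δ = -0.083132-0.051082i
  [+2]  conj(Y_{4,2})(Ω₁) = +0.216157+0.370937i ; Y_{4,2}(Ω₂) = +0.337590+0.019878i ; Δ = +0.065599+0.129522i
  [+3]  conj(Y_{4,3})(Ω₁) = -0.001679-0.278033i ; Y_{4,3}(Ω₂) = +0.120991+0.010702i ; Δ = +0.002772-0.033657i
  [+4]  conj(Y_{4,4})(Ω₁) = -0.043554+0.076861i ; Y_{4,4}(Ω₂) = +0.023337+0.002758i ; Δ = -0.001228+0.001674i
Total Σ_m = -0.052674+0.000000i. Multiply by 1.396263: -0.073546+0.000000i. P_4(cos γ) = -0.073546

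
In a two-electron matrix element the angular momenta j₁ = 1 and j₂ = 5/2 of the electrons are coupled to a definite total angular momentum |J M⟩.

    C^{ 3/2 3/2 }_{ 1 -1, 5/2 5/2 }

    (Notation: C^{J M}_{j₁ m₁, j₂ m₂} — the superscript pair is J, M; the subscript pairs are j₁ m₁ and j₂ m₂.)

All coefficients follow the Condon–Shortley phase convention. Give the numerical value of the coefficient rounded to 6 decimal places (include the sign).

√[4·2!0!3!/6! · 0!2!5!0!3!0!] = √(96)
  +(−1)^2/∏(2,0,0,3,0,0)! = 1/12  (running 1/12)
⟨..|..⟩ = √(96)·(1/12) = +0.816497

+0.816497  (= +√(2/3))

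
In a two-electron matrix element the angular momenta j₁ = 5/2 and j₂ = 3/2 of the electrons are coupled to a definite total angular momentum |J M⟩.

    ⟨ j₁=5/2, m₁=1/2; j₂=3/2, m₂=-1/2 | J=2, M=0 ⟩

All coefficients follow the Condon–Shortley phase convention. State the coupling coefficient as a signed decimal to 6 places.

−√(1/14) = -0.267261

triangle: 2!×3!×1!/7! = 12/5040
(j±m)!: 3!×2!×1!×2!×2!×2! = 96
prefactor² = (2J+1)×Δ×N² = 8/7
  k=0: +1/(0!×2!×2!×1!×1!×0!) = 1/4
  k=1: −1/(1!×1!×1!×0!×2!×1!) = -1/2
Σ = -1/4  ⇒  CG² = 8/7×(-1/4)² = 1/14
CG = −√(1/14) = -0.267261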